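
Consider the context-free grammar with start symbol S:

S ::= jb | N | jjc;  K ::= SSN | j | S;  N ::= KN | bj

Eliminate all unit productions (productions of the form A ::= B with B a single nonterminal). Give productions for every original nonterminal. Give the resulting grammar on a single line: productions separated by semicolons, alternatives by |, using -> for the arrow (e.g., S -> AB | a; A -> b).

Unit productions: K->S, S->N.
Unit pairs (A ⇒* B via units): (K,N), (K,S), (S,N).
S: inherits non-unit rules of {N, S} → KN | bj | jb | jjc.
K: inherits non-unit rules of {K, N, S} → KN | SSN | bj | j | jb | jjc.
N: inherits non-unit rules of {N} → KN | bj.

S -> KN | bj | jb | jjc; K -> j | KN | bj | jb | SSN | jjc; N -> KN | bj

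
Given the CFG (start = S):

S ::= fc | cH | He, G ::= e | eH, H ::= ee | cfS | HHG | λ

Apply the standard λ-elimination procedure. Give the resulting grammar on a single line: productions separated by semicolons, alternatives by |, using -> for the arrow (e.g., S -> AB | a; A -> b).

Nullable set: {H}.
S -> He: H nullable, giving He | e.
S -> cH: H nullable, giving c | cH.
G -> eH: H nullable, giving e | eH.
Drop H -> λ.
H -> HHG: H, H nullable, giving G | HG | HHG.
Unchanged (no nullable symbols): S -> fc; G -> e; H -> cfS; H -> ee.

S -> c | e | He | cH | fc; G -> e | eH; H -> G | HG | ee | HHG | cfS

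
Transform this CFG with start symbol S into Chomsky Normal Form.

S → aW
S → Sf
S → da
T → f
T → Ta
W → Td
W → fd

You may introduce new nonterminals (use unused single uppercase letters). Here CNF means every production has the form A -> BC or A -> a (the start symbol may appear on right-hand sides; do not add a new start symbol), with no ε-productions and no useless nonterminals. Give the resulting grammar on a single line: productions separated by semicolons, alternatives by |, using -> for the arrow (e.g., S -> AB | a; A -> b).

No ε-productions.
No unit productions to eliminate.
TERM: introduce B -> a, C -> d, A -> f and substitute in every rule of length ≥2.

S -> BW | CB | SA; A -> f; B -> a; C -> d; T -> f | TB; W -> AC | TC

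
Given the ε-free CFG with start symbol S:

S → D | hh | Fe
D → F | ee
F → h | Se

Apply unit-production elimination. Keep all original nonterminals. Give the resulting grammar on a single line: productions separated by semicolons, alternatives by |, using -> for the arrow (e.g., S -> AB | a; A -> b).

Unit productions: D->F, S->D.
Unit pairs (A ⇒* B via units): (D,F), (S,D), (S,F).
S: inherits non-unit rules of {D, F, S} → Fe | Se | ee | h | hh.
D: inherits non-unit rules of {D, F} → Se | ee | h.
F: inherits non-unit rules of {F} → Se | h.

S -> h | Fe | Se | ee | hh; D -> h | Se | ee; F -> h | Se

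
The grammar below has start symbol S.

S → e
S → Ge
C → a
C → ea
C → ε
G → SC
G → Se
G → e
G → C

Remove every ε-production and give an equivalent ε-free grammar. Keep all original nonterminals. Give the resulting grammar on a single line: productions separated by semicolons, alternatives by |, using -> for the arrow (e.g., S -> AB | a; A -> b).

Nullable set: {C, G}.
S -> Ge: G nullable, giving Ge | e.
Drop C -> ε.
G -> C: C nullable, giving C.
G -> SC: C nullable, giving S | SC.
Unchanged (no nullable symbols): S -> e; C -> a; C -> ea; G -> Se; G -> e.

S -> e | Ge; C -> a | ea; G -> C | S | e | SC | Se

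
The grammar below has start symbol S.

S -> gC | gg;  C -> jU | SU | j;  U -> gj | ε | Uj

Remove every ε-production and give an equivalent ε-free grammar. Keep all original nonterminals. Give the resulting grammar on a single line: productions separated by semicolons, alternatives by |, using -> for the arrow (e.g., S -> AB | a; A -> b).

S -> gC | gg; C -> S | j | SU | jU; U -> j | Uj | gj

Nullable set: {U}.
C -> SU: U nullable, giving S | SU.
C -> jU: U nullable, giving j | jU.
Drop U -> ε.
U -> Uj: U nullable, giving Uj | j.
Unchanged (no nullable symbols): S -> gC; S -> gg; C -> j; U -> gj.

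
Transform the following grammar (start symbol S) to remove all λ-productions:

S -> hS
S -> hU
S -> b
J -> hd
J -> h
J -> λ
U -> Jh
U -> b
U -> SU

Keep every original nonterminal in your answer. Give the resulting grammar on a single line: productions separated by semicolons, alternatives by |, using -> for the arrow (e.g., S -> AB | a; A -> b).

S -> b | hS | hU; J -> h | hd; U -> b | h | Jh | SU

Nullable set: {J}.
Drop J -> λ.
U -> Jh: J nullable, giving Jh | h.
Unchanged (no nullable symbols): S -> b; S -> hS; S -> hU; J -> h; J -> hd; U -> SU; U -> b.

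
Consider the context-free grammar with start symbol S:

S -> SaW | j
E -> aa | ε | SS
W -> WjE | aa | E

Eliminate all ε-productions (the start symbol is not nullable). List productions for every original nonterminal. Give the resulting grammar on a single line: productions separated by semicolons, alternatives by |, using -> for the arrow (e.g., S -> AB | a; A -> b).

S -> j | Sa | SaW; E -> SS | aa; W -> E | j | Wj | aa | jE | WjE

Nullable set: {E, W}.
S -> SaW: W nullable, giving Sa | SaW.
Drop E -> ε.
W -> E: E nullable, giving E.
W -> WjE: W, E nullable, giving Wj | WjE | j | jE.
Unchanged (no nullable symbols): S -> j; E -> SS; E -> aa; W -> aa.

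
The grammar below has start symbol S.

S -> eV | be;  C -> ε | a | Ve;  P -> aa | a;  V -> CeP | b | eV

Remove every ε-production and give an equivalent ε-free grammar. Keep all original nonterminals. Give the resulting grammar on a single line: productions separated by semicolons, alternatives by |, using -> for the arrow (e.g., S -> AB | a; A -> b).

S -> be | eV; C -> a | Ve; P -> a | aa; V -> b | eP | eV | CeP

Nullable set: {C}.
Drop C -> ε.
V -> CeP: C nullable, giving CeP | eP.
Unchanged (no nullable symbols): S -> be; S -> eV; C -> Ve; C -> a; P -> a; P -> aa; V -> b; V -> eV.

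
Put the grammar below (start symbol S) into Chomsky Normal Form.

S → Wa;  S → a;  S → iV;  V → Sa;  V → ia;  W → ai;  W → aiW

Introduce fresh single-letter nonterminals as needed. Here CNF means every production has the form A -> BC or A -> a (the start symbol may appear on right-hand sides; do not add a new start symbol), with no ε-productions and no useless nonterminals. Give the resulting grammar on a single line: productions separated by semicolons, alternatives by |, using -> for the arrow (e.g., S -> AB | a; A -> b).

No ε-productions.
No unit productions to eliminate.
TERM: introduce A -> a, B -> i and substitute in every rule of length ≥2.
BIN: W -> ABW becomes W -> AC, C -> BW.

S -> a | BV | WA; A -> a; B -> i; C -> BW; V -> BA | SA; W -> AB | AC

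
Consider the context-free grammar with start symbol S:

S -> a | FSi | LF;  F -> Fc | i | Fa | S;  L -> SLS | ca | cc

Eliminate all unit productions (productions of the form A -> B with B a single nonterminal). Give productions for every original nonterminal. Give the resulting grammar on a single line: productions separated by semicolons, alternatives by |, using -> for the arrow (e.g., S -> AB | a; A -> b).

Unit productions: F->S.
Unit pairs (A ⇒* B via units): (F,S).
S: inherits non-unit rules of {S} → FSi | LF | a.
F: inherits non-unit rules of {F, S} → FSi | Fa | Fc | LF | a | i.
L: inherits non-unit rules of {L} → SLS | ca | cc.

S -> a | LF | FSi; F -> a | i | Fa | Fc | LF | FSi; L -> ca | cc | SLS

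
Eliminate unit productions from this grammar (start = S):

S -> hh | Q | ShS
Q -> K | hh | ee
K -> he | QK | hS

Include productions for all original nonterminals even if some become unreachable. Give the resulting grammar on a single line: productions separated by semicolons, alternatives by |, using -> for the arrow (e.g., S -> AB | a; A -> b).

Unit productions: Q->K, S->Q.
Unit pairs (A ⇒* B via units): (Q,K), (S,K), (S,Q).
S: inherits non-unit rules of {K, Q, S} → QK | ShS | ee | hS | he | hh.
K: inherits non-unit rules of {K} → QK | hS | he.
Q: inherits non-unit rules of {K, Q} → QK | ee | hS | he | hh.

S -> QK | ee | hS | he | hh | ShS; K -> QK | hS | he; Q -> QK | ee | hS | he | hh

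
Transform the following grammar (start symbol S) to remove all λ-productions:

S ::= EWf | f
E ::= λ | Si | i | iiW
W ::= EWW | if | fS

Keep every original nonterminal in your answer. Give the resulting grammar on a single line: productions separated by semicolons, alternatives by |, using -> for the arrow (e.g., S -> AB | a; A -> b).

S -> f | Wf | EWf; E -> i | Si | iiW; W -> WW | fS | if | EWW

Nullable set: {E}.
S -> EWf: E nullable, giving EWf | Wf.
Drop E -> λ.
W -> EWW: E nullable, giving EWW | WW.
Unchanged (no nullable symbols): S -> f; E -> Si; E -> i; E -> iiW; W -> fS; W -> if.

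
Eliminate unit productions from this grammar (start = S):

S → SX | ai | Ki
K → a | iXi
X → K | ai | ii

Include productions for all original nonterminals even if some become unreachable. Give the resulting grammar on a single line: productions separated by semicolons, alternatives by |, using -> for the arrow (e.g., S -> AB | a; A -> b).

S -> Ki | SX | ai; K -> a | iXi; X -> a | ai | ii | iXi

Unit productions: X->K.
Unit pairs (A ⇒* B via units): (X,K).
S: inherits non-unit rules of {S} → Ki | SX | ai.
K: inherits non-unit rules of {K} → a | iXi.
X: inherits non-unit rules of {K, X} → a | ai | iXi | ii.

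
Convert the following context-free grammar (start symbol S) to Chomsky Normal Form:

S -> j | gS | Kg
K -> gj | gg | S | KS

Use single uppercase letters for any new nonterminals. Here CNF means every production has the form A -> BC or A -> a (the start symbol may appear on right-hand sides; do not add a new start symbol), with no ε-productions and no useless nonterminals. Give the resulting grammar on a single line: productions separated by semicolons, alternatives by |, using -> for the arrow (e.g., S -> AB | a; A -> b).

No ε-productions.
After unit-elimination: S -> j | Kg | gS; K -> j | KS | Kg | gS | gg | gj.
TERM: introduce A -> g, B -> j and substitute in every rule of length ≥2.

S -> j | AS | KA; A -> g; B -> j; K -> j | AA | AB | AS | KA | KS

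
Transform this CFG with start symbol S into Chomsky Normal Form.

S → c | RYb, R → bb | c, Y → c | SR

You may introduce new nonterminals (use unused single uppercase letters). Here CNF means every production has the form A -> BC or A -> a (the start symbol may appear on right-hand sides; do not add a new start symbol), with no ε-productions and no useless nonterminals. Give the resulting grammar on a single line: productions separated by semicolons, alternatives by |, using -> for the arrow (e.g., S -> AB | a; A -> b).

S -> c | RB; A -> b; B -> YA; R -> c | AA; Y -> c | SR

No ε-productions.
No unit productions to eliminate.
TERM: introduce A -> b and substitute in every rule of length ≥2.
BIN: S -> RYA becomes S -> RB, B -> YA.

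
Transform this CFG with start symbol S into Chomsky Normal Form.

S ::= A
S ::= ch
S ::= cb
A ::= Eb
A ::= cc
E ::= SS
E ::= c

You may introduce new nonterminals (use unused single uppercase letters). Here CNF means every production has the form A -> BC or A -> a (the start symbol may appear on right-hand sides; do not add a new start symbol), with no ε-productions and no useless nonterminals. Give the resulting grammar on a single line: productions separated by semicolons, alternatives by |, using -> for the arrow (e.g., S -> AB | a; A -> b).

S -> CB | CC | CD | EB; B -> b; C -> c; D -> h; E -> c | SS

No ε-productions.
After unit-elimination: S -> Eb | cb | cc | ch; A -> Eb | cc; E -> c | SS.
TERM: introduce B -> b, C -> c, D -> h and substitute in every rule of length ≥2.
Drop unreachable/unproductive: A.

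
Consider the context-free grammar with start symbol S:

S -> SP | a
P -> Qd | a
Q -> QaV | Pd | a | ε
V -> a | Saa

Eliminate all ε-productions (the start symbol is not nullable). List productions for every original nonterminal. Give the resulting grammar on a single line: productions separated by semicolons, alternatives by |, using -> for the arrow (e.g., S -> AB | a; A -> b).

Nullable set: {Q}.
P -> Qd: Q nullable, giving Qd | d.
Drop Q -> ε.
Q -> QaV: Q nullable, giving QaV | aV.
Unchanged (no nullable symbols): S -> SP; S -> a; P -> a; Q -> Pd; Q -> a; V -> Saa; V -> a.

S -> a | SP; P -> a | d | Qd; Q -> a | Pd | aV | QaV; V -> a | Saa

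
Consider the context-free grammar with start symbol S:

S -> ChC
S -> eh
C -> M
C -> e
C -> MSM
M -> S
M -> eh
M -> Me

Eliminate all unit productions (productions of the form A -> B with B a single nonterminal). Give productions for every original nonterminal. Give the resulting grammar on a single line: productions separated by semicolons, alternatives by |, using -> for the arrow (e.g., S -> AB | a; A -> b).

S -> eh | ChC; C -> e | Me | eh | ChC | MSM; M -> Me | eh | ChC

Unit productions: C->M, M->S.
Unit pairs (A ⇒* B via units): (C,M), (C,S), (M,S).
S: inherits non-unit rules of {S} → ChC | eh.
C: inherits non-unit rules of {C, M, S} → ChC | MSM | Me | e | eh.
M: inherits non-unit rules of {M, S} → ChC | Me | eh.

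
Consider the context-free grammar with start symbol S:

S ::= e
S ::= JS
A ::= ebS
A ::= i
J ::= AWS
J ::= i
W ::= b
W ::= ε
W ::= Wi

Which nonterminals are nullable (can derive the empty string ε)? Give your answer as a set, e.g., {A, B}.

{W}

Directly nullable (have an ε-rule): {W}.
Not nullable: A, J, S — each has a terminal in every rule's right-hand side or depends on a non-nullable symbol.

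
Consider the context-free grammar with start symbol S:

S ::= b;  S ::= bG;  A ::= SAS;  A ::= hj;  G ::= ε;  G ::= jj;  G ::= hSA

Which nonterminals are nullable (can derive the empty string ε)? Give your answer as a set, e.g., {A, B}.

Directly nullable (have an ε-rule): {G}.
Not nullable: A, S — each has a terminal in every rule's right-hand side or depends on a non-nullable symbol.

{G}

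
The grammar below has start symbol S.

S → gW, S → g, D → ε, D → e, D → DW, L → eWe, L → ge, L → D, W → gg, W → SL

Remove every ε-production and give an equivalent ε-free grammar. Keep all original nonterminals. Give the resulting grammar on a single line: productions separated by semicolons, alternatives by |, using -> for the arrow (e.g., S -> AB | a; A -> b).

S -> g | gW; D -> W | e | DW; L -> D | ge | eWe; W -> S | SL | gg

Nullable set: {D, L}.
Drop D -> ε.
D -> DW: D nullable, giving DW | W.
L -> D: D nullable, giving D.
W -> SL: L nullable, giving S | SL.
Unchanged (no nullable symbols): S -> g; S -> gW; D -> e; L -> eWe; L -> ge; W -> gg.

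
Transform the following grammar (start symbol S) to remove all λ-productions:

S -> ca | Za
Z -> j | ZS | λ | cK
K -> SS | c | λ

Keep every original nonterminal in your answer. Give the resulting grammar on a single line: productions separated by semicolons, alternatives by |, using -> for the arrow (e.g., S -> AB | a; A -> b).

S -> a | Za | ca; K -> c | SS; Z -> S | c | j | ZS | cK

Nullable set: {K, Z}.
S -> Za: Z nullable, giving Za | a.
Drop K -> λ.
Drop Z -> λ.
Z -> ZS: Z nullable, giving S | ZS.
Z -> cK: K nullable, giving c | cK.
Unchanged (no nullable symbols): S -> ca; K -> SS; K -> c; Z -> j.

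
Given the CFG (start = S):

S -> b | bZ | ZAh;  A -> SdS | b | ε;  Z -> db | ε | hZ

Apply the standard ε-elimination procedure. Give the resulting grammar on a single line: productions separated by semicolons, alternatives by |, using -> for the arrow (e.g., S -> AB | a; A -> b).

Nullable set: {A, Z}.
S -> ZAh: Z, A nullable, giving Ah | ZAh | Zh | h.
S -> bZ: Z nullable, giving b | bZ.
Drop A -> ε.
Drop Z -> ε.
Z -> hZ: Z nullable, giving h | hZ.
Unchanged (no nullable symbols): S -> b; A -> SdS; A -> b; Z -> db.

S -> b | h | Ah | Zh | bZ | ZAh; A -> b | SdS; Z -> h | db | hZ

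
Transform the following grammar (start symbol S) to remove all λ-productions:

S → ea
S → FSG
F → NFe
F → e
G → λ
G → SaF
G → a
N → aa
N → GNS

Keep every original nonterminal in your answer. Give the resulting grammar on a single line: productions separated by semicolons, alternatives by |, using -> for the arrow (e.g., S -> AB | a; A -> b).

S -> FS | ea | FSG; F -> e | NFe; G -> a | SaF; N -> NS | aa | GNS

Nullable set: {G}.
S -> FSG: G nullable, giving FS | FSG.
Drop G -> λ.
N -> GNS: G nullable, giving GNS | NS.
Unchanged (no nullable symbols): S -> ea; F -> NFe; F -> e; G -> SaF; G -> a; N -> aa.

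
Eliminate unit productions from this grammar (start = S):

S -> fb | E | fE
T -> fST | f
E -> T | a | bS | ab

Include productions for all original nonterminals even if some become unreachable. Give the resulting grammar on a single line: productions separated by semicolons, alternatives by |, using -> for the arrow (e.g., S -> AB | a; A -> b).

Unit productions: E->T, S->E.
Unit pairs (A ⇒* B via units): (E,T), (S,E), (S,T).
S: inherits non-unit rules of {E, S, T} → a | ab | bS | f | fE | fST | fb.
E: inherits non-unit rules of {E, T} → a | ab | bS | f | fST.
T: inherits non-unit rules of {T} → f | fST.

S -> a | f | ab | bS | fE | fb | fST; E -> a | f | ab | bS | fST; T -> f | fST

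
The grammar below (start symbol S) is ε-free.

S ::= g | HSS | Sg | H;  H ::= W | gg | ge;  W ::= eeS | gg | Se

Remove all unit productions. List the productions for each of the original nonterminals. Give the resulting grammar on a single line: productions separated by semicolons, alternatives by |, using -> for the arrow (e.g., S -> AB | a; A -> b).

S -> g | Se | Sg | ge | gg | HSS | eeS; H -> Se | ge | gg | eeS; W -> Se | gg | eeS

Unit productions: H->W, S->H.
Unit pairs (A ⇒* B via units): (H,W), (S,H), (S,W).
S: inherits non-unit rules of {H, S, W} → HSS | Se | Sg | eeS | g | ge | gg.
H: inherits non-unit rules of {H, W} → Se | eeS | ge | gg.
W: inherits non-unit rules of {W} → Se | eeS | gg.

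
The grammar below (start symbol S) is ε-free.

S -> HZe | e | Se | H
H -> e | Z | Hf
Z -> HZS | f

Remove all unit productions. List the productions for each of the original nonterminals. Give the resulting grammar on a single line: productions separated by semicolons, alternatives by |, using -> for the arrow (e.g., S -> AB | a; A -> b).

S -> e | f | Hf | Se | HZS | HZe; H -> e | f | Hf | HZS; Z -> f | HZS

Unit productions: H->Z, S->H.
Unit pairs (A ⇒* B via units): (H,Z), (S,H), (S,Z).
S: inherits non-unit rules of {H, S, Z} → HZS | HZe | Hf | Se | e | f.
H: inherits non-unit rules of {H, Z} → HZS | Hf | e | f.
Z: inherits non-unit rules of {Z} → HZS | f.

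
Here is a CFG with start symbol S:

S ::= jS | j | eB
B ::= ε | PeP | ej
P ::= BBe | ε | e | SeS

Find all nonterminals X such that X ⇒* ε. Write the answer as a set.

{B, P}

Directly nullable (have an ε-rule): {B, P}.
Not nullable: S — each has a terminal in every rule's right-hand side or depends on a non-nullable symbol.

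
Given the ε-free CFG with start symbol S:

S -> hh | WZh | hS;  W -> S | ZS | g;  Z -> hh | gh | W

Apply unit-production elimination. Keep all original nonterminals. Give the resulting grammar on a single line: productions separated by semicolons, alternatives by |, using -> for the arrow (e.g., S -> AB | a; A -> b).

Unit productions: W->S, Z->W.
Unit pairs (A ⇒* B via units): (W,S), (Z,S), (Z,W).
S: inherits non-unit rules of {S} → WZh | hS | hh.
W: inherits non-unit rules of {S, W} → WZh | ZS | g | hS | hh.
Z: inherits non-unit rules of {S, W, Z} → WZh | ZS | g | gh | hS | hh.

S -> hS | hh | WZh; W -> g | ZS | hS | hh | WZh; Z -> g | ZS | gh | hS | hh | WZh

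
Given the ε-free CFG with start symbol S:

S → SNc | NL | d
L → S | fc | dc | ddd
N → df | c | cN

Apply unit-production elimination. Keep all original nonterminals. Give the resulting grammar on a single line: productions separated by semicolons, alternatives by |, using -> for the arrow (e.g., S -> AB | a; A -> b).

S -> d | NL | SNc; L -> d | NL | dc | fc | SNc | ddd; N -> c | cN | df

Unit productions: L->S.
Unit pairs (A ⇒* B via units): (L,S).
S: inherits non-unit rules of {S} → NL | SNc | d.
L: inherits non-unit rules of {L, S} → NL | SNc | d | dc | ddd | fc.
N: inherits non-unit rules of {N} → c | cN | df.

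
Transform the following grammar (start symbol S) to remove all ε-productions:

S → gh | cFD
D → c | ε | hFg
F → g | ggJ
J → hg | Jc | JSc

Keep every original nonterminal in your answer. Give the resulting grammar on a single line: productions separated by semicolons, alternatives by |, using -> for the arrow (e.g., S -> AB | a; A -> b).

Nullable set: {D}.
S -> cFD: D nullable, giving cF | cFD.
Drop D -> ε.
Unchanged (no nullable symbols): S -> gh; D -> c; D -> hFg; F -> g; F -> ggJ; J -> JSc; J -> Jc; J -> hg.

S -> cF | gh | cFD; D -> c | hFg; F -> g | ggJ; J -> Jc | hg | JSc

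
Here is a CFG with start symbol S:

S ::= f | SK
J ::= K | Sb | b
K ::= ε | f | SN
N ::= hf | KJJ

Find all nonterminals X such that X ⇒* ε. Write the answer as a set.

{J, K, N}

Directly nullable (have an ε-rule): {K}.
J is nullable via J -> K (every symbol on the right is already known nullable).
N is nullable via N -> KJJ (every symbol on the right is already known nullable).
Not nullable: S — each has a terminal in every rule's right-hand side or depends on a non-nullable symbol.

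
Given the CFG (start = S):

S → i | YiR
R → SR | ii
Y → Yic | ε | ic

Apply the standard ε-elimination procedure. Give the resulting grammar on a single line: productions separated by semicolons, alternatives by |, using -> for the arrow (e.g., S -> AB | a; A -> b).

S -> i | iR | YiR; R -> SR | ii; Y -> ic | Yic

Nullable set: {Y}.
S -> YiR: Y nullable, giving YiR | iR.
Drop Y -> ε.
Y -> Yic: Y nullable, giving Yic | ic.
Unchanged (no nullable symbols): S -> i; R -> SR; R -> ii; Y -> ic.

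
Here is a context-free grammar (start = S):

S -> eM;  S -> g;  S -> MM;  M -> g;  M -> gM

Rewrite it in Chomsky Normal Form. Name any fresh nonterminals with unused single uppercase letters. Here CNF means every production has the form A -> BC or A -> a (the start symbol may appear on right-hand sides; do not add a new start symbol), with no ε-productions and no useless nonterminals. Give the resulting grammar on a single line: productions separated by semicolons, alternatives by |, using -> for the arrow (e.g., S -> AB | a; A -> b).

No ε-productions.
No unit productions to eliminate.
TERM: introduce B -> e, A -> g and substitute in every rule of length ≥2.

S -> g | BM | MM; A -> g; B -> e; M -> g | AM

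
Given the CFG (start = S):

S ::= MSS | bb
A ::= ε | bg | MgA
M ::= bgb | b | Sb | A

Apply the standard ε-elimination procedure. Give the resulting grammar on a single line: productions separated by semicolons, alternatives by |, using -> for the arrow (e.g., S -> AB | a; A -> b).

S -> SS | bb | MSS; A -> g | Mg | bg | gA | MgA; M -> A | b | Sb | bgb

Nullable set: {A, M}.
S -> MSS: M nullable, giving MSS | SS.
Drop A -> ε.
A -> MgA: M, A nullable, giving Mg | MgA | g | gA.
M -> A: A nullable, giving A.
Unchanged (no nullable symbols): S -> bb; A -> bg; M -> Sb; M -> b; M -> bgb.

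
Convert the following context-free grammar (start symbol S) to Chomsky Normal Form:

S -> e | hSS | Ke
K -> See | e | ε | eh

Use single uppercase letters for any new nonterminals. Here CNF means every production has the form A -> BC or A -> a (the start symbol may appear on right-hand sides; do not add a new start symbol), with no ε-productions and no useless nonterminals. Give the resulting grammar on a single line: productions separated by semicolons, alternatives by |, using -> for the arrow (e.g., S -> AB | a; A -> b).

S -> e | BD | KA; A -> e; B -> h; C -> AA; D -> SS; K -> e | AB | SC

Nullable: {K}; after ε-elimination: S -> e | Ke | hSS; K -> e | eh | See.
No unit productions to eliminate.
TERM: introduce A -> e, B -> h and substitute in every rule of length ≥2.
BIN: K -> SAA becomes K -> SC, C -> AA; S -> BSS becomes S -> BD, D -> SS.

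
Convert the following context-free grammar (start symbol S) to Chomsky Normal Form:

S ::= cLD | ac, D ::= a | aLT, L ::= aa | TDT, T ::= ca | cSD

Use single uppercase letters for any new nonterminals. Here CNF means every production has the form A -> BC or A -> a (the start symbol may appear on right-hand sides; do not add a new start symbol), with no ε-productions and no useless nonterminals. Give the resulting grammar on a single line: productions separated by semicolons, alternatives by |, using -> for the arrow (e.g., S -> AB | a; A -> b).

No ε-productions.
No unit productions to eliminate.
TERM: introduce A -> a, B -> c and substitute in every rule of length ≥2.
BIN: D -> ALT becomes D -> AC, C -> LT; L -> TDT becomes L -> TE, E -> DT; S -> BLD becomes S -> BF, F -> LD; T -> BSD becomes T -> BG, G -> SD.

S -> AB | BF; A -> a; B -> c; C -> LT; D -> a | AC; E -> DT; F -> LD; G -> SD; L -> AA | TE; T -> BA | BG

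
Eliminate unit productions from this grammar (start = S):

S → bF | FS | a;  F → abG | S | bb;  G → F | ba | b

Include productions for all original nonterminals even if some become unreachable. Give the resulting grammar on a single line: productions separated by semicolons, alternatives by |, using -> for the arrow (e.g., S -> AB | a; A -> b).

Unit productions: F->S, G->F.
Unit pairs (A ⇒* B via units): (F,S), (G,F), (G,S).
S: inherits non-unit rules of {S} → FS | a | bF.
F: inherits non-unit rules of {F, S} → FS | a | abG | bF | bb.
G: inherits non-unit rules of {F, G, S} → FS | a | abG | b | bF | ba | bb.

S -> a | FS | bF; F -> a | FS | bF | bb | abG; G -> a | b | FS | bF | ba | bb | abG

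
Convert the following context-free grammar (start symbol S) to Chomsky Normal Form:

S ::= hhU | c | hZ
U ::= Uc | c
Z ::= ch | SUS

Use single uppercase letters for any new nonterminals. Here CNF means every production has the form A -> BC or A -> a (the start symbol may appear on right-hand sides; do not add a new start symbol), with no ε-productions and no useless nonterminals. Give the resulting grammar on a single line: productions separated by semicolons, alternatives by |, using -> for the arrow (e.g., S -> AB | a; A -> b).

S -> c | AC | AZ; A -> h; B -> c; C -> AU; D -> US; U -> c | UB; Z -> BA | SD

No ε-productions.
No unit productions to eliminate.
TERM: introduce B -> c, A -> h and substitute in every rule of length ≥2.
BIN: S -> AAU becomes S -> AC, C -> AU; Z -> SUS becomes Z -> SD, D -> US.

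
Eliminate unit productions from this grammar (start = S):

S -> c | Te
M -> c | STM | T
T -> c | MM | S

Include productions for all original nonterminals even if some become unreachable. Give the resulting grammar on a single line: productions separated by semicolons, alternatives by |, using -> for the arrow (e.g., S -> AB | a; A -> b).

Unit productions: M->T, T->S.
Unit pairs (A ⇒* B via units): (M,S), (M,T), (T,S).
S: inherits non-unit rules of {S} → Te | c.
M: inherits non-unit rules of {M, S, T} → MM | STM | Te | c.
T: inherits non-unit rules of {S, T} → MM | Te | c.

S -> c | Te; M -> c | MM | Te | STM; T -> c | MM | Te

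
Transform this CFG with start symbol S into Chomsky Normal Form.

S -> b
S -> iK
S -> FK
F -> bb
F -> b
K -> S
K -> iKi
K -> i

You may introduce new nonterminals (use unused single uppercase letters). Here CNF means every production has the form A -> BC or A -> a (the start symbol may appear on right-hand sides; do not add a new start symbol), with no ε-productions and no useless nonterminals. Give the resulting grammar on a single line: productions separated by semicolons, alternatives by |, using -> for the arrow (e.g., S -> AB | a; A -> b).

S -> b | BK | FK; A -> b; B -> i; C -> KB; F -> b | AA; K -> b | i | BC | BK | FK

No ε-productions.
After unit-elimination: S -> b | FK | iK; F -> b | bb; K -> b | i | FK | iK | iKi.
TERM: introduce A -> b, B -> i and substitute in every rule of length ≥2.
BIN: K -> BKB becomes K -> BC, C -> KB.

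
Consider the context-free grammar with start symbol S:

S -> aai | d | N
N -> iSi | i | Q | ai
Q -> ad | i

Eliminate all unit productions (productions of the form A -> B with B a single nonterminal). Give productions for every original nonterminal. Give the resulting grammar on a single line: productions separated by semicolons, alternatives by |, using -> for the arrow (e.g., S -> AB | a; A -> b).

Unit productions: N->Q, S->N.
Unit pairs (A ⇒* B via units): (N,Q), (S,N), (S,Q).
S: inherits non-unit rules of {N, Q, S} → aai | ad | ai | d | i | iSi.
N: inherits non-unit rules of {N, Q} → ad | ai | i | iSi.
Q: inherits non-unit rules of {Q} → ad | i.

S -> d | i | ad | ai | aai | iSi; N -> i | ad | ai | iSi; Q -> i | ad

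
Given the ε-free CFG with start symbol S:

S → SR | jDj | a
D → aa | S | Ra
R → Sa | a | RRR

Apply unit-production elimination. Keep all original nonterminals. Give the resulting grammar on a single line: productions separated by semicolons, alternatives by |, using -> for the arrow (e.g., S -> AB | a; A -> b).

Unit productions: D->S.
Unit pairs (A ⇒* B via units): (D,S).
S: inherits non-unit rules of {S} → SR | a | jDj.
D: inherits non-unit rules of {D, S} → Ra | SR | a | aa | jDj.
R: inherits non-unit rules of {R} → RRR | Sa | a.

S -> a | SR | jDj; D -> a | Ra | SR | aa | jDj; R -> a | Sa | RRR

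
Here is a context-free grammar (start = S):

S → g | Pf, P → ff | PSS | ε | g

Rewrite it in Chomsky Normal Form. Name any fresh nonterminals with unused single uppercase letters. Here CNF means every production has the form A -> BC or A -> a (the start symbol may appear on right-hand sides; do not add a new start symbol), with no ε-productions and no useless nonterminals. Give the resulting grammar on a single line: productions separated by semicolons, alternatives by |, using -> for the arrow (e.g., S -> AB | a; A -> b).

S -> f | g | PA; A -> f; B -> SS; P -> g | AA | PB | SS

Nullable: {P}; after ε-elimination: S -> f | g | Pf; P -> g | SS | ff | PSS.
No unit productions to eliminate.
TERM: introduce A -> f and substitute in every rule of length ≥2.
BIN: P -> PSS becomes P -> PB, B -> SS.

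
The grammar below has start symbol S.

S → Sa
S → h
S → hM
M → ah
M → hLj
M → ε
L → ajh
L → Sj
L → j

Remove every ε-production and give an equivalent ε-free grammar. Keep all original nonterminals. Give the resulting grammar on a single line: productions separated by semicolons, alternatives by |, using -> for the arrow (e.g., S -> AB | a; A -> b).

Nullable set: {M}.
S -> hM: M nullable, giving h | hM.
Drop M -> ε.
Unchanged (no nullable symbols): S -> Sa; S -> h; L -> Sj; L -> ajh; L -> j; M -> ah; M -> hLj.

S -> h | Sa | hM; L -> j | Sj | ajh; M -> ah | hLj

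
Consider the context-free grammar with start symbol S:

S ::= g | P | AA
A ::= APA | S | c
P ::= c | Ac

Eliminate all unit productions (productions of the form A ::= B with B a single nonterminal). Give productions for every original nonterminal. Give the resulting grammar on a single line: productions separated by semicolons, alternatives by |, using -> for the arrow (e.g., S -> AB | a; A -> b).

S -> c | g | AA | Ac; A -> c | g | AA | Ac | APA; P -> c | Ac

Unit productions: A->S, S->P.
Unit pairs (A ⇒* B via units): (A,P), (A,S), (S,P).
S: inherits non-unit rules of {P, S} → AA | Ac | c | g.
A: inherits non-unit rules of {A, P, S} → AA | APA | Ac | c | g.
P: inherits non-unit rules of {P} → Ac | c.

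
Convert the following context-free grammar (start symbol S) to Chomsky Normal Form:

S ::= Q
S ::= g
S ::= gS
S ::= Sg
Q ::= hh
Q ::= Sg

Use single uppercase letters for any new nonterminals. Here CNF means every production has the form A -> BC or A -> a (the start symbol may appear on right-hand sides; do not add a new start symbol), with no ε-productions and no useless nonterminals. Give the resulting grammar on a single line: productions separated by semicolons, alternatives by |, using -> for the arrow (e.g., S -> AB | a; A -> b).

No ε-productions.
After unit-elimination: S -> g | Sg | gS | hh; Q -> Sg | hh.
TERM: introduce A -> g, B -> h and substitute in every rule of length ≥2.
Drop unreachable/unproductive: Q.

S -> g | AS | BB | SA; A -> g; B -> h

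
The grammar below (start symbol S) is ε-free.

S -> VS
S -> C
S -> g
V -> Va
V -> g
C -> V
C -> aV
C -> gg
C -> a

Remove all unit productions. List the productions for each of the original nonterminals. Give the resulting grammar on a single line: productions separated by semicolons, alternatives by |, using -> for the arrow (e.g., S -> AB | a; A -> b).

S -> a | g | VS | Va | aV | gg; C -> a | g | Va | aV | gg; V -> g | Va

Unit productions: C->V, S->C.
Unit pairs (A ⇒* B via units): (C,V), (S,C), (S,V).
S: inherits non-unit rules of {C, S, V} → VS | Va | a | aV | g | gg.
C: inherits non-unit rules of {C, V} → Va | a | aV | g | gg.
V: inherits non-unit rules of {V} → Va | g.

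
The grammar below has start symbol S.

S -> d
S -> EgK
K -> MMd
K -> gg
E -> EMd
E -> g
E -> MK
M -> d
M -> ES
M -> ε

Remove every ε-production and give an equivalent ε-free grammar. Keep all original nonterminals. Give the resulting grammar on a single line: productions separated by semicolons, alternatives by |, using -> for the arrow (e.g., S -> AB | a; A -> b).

Nullable set: {M}.
E -> EMd: M nullable, giving EMd | Ed.
E -> MK: M nullable, giving K | MK.
K -> MMd: M, M nullable, giving MMd | Md | d.
Drop M -> ε.
Unchanged (no nullable symbols): S -> EgK; S -> d; E -> g; K -> gg; M -> ES; M -> d.

S -> d | EgK; E -> K | g | Ed | MK | EMd; K -> d | Md | gg | MMd; M -> d | ES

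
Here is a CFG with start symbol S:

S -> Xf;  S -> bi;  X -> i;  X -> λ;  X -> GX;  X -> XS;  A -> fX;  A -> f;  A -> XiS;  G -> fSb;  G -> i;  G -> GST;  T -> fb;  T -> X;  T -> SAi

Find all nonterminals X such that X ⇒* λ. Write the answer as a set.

{T, X}

Directly nullable (have an ε-rule): {X}.
T is nullable via T -> X (every symbol on the right is already known nullable).
Not nullable: A, G, S — each has a terminal in every rule's right-hand side or depends on a non-nullable symbol.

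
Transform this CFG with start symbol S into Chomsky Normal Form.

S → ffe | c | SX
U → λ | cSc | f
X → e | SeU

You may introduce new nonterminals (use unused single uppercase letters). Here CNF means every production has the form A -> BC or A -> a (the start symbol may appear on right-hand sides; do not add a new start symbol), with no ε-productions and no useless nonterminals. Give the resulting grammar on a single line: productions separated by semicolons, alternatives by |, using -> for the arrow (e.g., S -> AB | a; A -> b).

Nullable: {U}; after ε-elimination: S -> c | SX | ffe; U -> f | cSc; X -> e | Se | SeU.
No unit productions to eliminate.
TERM: introduce C -> c, B -> e, A -> f and substitute in every rule of length ≥2.
BIN: S -> AAB becomes S -> AD, D -> AB; U -> CSC becomes U -> CE, E -> SC; X -> SBU becomes X -> SF, F -> BU.

S -> c | AD | SX; A -> f; B -> e; C -> c; D -> AB; E -> SC; F -> BU; U -> f | CE; X -> e | SB | SF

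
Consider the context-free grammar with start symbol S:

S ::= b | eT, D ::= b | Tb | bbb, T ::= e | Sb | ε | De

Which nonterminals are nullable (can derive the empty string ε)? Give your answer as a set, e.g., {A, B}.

Directly nullable (have an ε-rule): {T}.
Not nullable: D, S — each has a terminal in every rule's right-hand side or depends on a non-nullable symbol.

{T}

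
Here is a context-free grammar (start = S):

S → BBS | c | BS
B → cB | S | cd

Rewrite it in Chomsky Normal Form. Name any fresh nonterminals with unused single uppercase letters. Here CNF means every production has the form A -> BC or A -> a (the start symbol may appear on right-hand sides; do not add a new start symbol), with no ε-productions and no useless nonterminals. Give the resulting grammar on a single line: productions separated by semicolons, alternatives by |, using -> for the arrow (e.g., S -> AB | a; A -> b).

S -> c | BE | BS; A -> c; B -> c | AB | AC | BD | BS; C -> d; D -> BS; E -> BS

No ε-productions.
After unit-elimination: S -> c | BS | BBS; B -> c | BS | cB | cd | BBS.
TERM: introduce A -> c, C -> d and substitute in every rule of length ≥2.
BIN: B -> BBS becomes B -> BD, D -> BS; S -> BBS becomes S -> BE, E -> BS.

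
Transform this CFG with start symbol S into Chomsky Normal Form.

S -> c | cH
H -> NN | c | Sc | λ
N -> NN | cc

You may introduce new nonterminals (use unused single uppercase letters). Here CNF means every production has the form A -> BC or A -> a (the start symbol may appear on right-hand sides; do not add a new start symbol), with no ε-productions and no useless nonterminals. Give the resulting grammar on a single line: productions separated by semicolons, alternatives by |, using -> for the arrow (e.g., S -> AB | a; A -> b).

Nullable: {H}; after ε-elimination: S -> c | cH; H -> c | NN | Sc; N -> NN | cc.
No unit productions to eliminate.
TERM: introduce A -> c and substitute in every rule of length ≥2.

S -> c | AH; A -> c; H -> c | NN | SA; N -> AA | NN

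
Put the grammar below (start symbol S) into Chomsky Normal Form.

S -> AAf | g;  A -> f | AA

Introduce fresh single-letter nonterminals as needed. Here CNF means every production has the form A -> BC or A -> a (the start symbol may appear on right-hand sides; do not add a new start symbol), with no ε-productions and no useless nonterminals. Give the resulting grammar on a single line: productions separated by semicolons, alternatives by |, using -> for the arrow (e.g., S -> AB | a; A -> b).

S -> g | AC; A -> f | AA; B -> f; C -> AB

No ε-productions.
No unit productions to eliminate.
TERM: introduce B -> f and substitute in every rule of length ≥2.
BIN: S -> AAB becomes S -> AC, C -> AB.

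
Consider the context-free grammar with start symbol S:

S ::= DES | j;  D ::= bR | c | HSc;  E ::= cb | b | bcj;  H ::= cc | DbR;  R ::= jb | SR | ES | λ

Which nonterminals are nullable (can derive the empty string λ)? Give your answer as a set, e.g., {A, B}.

{R}

Directly nullable (have an ε-rule): {R}.
Not nullable: D, E, H, S — each has a terminal in every rule's right-hand side or depends on a non-nullable symbol.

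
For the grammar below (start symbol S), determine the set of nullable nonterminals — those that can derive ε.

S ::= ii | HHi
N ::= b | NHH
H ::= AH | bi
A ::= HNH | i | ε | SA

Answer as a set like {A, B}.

Directly nullable (have an ε-rule): {A}.
Not nullable: H, N, S — each has a terminal in every rule's right-hand side or depends on a non-nullable symbol.

{A}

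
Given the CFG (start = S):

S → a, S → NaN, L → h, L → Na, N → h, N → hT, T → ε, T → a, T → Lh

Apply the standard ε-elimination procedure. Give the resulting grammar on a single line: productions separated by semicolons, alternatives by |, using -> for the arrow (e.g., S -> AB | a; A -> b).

Nullable set: {T}.
N -> hT: T nullable, giving h | hT.
Drop T -> ε.
Unchanged (no nullable symbols): S -> NaN; S -> a; L -> Na; L -> h; N -> h; T -> Lh; T -> a.

S -> a | NaN; L -> h | Na; N -> h | hT; T -> a | Lh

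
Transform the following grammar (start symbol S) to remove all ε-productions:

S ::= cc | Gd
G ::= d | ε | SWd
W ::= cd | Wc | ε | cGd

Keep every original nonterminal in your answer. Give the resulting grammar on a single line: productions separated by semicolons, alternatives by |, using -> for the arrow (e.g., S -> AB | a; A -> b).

Nullable set: {G, W}.
S -> Gd: G nullable, giving Gd | d.
Drop G -> ε.
G -> SWd: W nullable, giving SWd | Sd.
Drop W -> ε.
W -> Wc: W nullable, giving Wc | c.
W -> cGd: G nullable, giving cGd | cd.
Unchanged (no nullable symbols): S -> cc; G -> d; W -> cd.

S -> d | Gd | cc; G -> d | Sd | SWd; W -> c | Wc | cd | cGd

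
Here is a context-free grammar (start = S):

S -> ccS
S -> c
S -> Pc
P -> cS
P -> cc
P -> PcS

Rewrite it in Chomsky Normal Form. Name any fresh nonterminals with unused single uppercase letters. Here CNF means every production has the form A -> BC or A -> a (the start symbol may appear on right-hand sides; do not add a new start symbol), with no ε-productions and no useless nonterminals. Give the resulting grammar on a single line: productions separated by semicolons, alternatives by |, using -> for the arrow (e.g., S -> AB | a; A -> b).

No ε-productions.
No unit productions to eliminate.
TERM: introduce A -> c and substitute in every rule of length ≥2.
BIN: P -> PAS becomes P -> PB, B -> AS; S -> AAS becomes S -> AC, C -> AS.

S -> c | AC | PA; A -> c; B -> AS; C -> AS; P -> AA | AS | PB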